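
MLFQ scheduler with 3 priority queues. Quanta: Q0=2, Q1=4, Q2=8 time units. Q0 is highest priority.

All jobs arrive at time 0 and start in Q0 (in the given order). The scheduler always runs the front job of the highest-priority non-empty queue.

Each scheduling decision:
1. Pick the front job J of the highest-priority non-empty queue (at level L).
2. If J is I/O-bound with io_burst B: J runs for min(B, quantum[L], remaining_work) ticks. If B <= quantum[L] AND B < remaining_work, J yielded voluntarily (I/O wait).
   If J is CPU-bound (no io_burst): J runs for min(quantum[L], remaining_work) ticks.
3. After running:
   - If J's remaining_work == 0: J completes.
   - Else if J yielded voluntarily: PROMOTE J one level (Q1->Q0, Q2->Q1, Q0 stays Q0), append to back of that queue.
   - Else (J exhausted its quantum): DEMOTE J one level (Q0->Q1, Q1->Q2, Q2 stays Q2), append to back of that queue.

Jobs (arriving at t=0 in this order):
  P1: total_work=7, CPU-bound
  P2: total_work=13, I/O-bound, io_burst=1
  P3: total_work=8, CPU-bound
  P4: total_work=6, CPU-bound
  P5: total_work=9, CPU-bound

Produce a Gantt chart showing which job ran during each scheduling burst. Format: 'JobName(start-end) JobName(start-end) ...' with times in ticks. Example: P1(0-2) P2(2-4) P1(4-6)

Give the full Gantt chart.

t=0-2: P1@Q0 runs 2, rem=5, quantum used, demote→Q1. Q0=[P2,P3,P4,P5] Q1=[P1] Q2=[]
t=2-3: P2@Q0 runs 1, rem=12, I/O yield, promote→Q0. Q0=[P3,P4,P5,P2] Q1=[P1] Q2=[]
t=3-5: P3@Q0 runs 2, rem=6, quantum used, demote→Q1. Q0=[P4,P5,P2] Q1=[P1,P3] Q2=[]
t=5-7: P4@Q0 runs 2, rem=4, quantum used, demote→Q1. Q0=[P5,P2] Q1=[P1,P3,P4] Q2=[]
t=7-9: P5@Q0 runs 2, rem=7, quantum used, demote→Q1. Q0=[P2] Q1=[P1,P3,P4,P5] Q2=[]
t=9-10: P2@Q0 runs 1, rem=11, I/O yield, promote→Q0. Q0=[P2] Q1=[P1,P3,P4,P5] Q2=[]
t=10-11: P2@Q0 runs 1, rem=10, I/O yield, promote→Q0. Q0=[P2] Q1=[P1,P3,P4,P5] Q2=[]
t=11-12: P2@Q0 runs 1, rem=9, I/O yield, promote→Q0. Q0=[P2] Q1=[P1,P3,P4,P5] Q2=[]
t=12-13: P2@Q0 runs 1, rem=8, I/O yield, promote→Q0. Q0=[P2] Q1=[P1,P3,P4,P5] Q2=[]
t=13-14: P2@Q0 runs 1, rem=7, I/O yield, promote→Q0. Q0=[P2] Q1=[P1,P3,P4,P5] Q2=[]
t=14-15: P2@Q0 runs 1, rem=6, I/O yield, promote→Q0. Q0=[P2] Q1=[P1,P3,P4,P5] Q2=[]
t=15-16: P2@Q0 runs 1, rem=5, I/O yield, promote→Q0. Q0=[P2] Q1=[P1,P3,P4,P5] Q2=[]
t=16-17: P2@Q0 runs 1, rem=4, I/O yield, promote→Q0. Q0=[P2] Q1=[P1,P3,P4,P5] Q2=[]
t=17-18: P2@Q0 runs 1, rem=3, I/O yield, promote→Q0. Q0=[P2] Q1=[P1,P3,P4,P5] Q2=[]
t=18-19: P2@Q0 runs 1, rem=2, I/O yield, promote→Q0. Q0=[P2] Q1=[P1,P3,P4,P5] Q2=[]
t=19-20: P2@Q0 runs 1, rem=1, I/O yield, promote→Q0. Q0=[P2] Q1=[P1,P3,P4,P5] Q2=[]
t=20-21: P2@Q0 runs 1, rem=0, completes. Q0=[] Q1=[P1,P3,P4,P5] Q2=[]
t=21-25: P1@Q1 runs 4, rem=1, quantum used, demote→Q2. Q0=[] Q1=[P3,P4,P5] Q2=[P1]
t=25-29: P3@Q1 runs 4, rem=2, quantum used, demote→Q2. Q0=[] Q1=[P4,P5] Q2=[P1,P3]
t=29-33: P4@Q1 runs 4, rem=0, completes. Q0=[] Q1=[P5] Q2=[P1,P3]
t=33-37: P5@Q1 runs 4, rem=3, quantum used, demote→Q2. Q0=[] Q1=[] Q2=[P1,P3,P5]
t=37-38: P1@Q2 runs 1, rem=0, completes. Q0=[] Q1=[] Q2=[P3,P5]
t=38-40: P3@Q2 runs 2, rem=0, completes. Q0=[] Q1=[] Q2=[P5]
t=40-43: P5@Q2 runs 3, rem=0, completes. Q0=[] Q1=[] Q2=[]

Answer: P1(0-2) P2(2-3) P3(3-5) P4(5-7) P5(7-9) P2(9-10) P2(10-11) P2(11-12) P2(12-13) P2(13-14) P2(14-15) P2(15-16) P2(16-17) P2(17-18) P2(18-19) P2(19-20) P2(20-21) P1(21-25) P3(25-29) P4(29-33) P5(33-37) P1(37-38) P3(38-40) P5(40-43)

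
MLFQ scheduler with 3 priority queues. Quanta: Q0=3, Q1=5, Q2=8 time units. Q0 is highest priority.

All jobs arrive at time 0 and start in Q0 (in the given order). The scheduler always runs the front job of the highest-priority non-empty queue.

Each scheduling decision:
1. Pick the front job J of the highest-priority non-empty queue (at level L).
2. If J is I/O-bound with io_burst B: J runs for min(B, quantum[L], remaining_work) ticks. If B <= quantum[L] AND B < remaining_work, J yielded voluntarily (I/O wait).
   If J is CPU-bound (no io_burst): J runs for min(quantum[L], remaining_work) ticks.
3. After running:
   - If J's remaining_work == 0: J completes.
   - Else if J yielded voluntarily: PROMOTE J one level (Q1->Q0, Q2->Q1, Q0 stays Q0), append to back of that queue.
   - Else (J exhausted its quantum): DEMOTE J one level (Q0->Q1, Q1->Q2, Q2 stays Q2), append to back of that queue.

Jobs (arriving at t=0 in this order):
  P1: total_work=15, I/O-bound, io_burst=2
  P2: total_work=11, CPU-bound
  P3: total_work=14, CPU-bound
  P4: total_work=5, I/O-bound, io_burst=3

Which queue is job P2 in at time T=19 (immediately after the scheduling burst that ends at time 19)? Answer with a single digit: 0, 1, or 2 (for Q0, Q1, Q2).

Answer: 1

Derivation:
t=0-2: P1@Q0 runs 2, rem=13, I/O yield, promote→Q0. Q0=[P2,P3,P4,P1] Q1=[] Q2=[]
t=2-5: P2@Q0 runs 3, rem=8, quantum used, demote→Q1. Q0=[P3,P4,P1] Q1=[P2] Q2=[]
t=5-8: P3@Q0 runs 3, rem=11, quantum used, demote→Q1. Q0=[P4,P1] Q1=[P2,P3] Q2=[]
t=8-11: P4@Q0 runs 3, rem=2, I/O yield, promote→Q0. Q0=[P1,P4] Q1=[P2,P3] Q2=[]
t=11-13: P1@Q0 runs 2, rem=11, I/O yield, promote→Q0. Q0=[P4,P1] Q1=[P2,P3] Q2=[]
t=13-15: P4@Q0 runs 2, rem=0, completes. Q0=[P1] Q1=[P2,P3] Q2=[]
t=15-17: P1@Q0 runs 2, rem=9, I/O yield, promote→Q0. Q0=[P1] Q1=[P2,P3] Q2=[]
t=17-19: P1@Q0 runs 2, rem=7, I/O yield, promote→Q0. Q0=[P1] Q1=[P2,P3] Q2=[]
t=19-21: P1@Q0 runs 2, rem=5, I/O yield, promote→Q0. Q0=[P1] Q1=[P2,P3] Q2=[]
t=21-23: P1@Q0 runs 2, rem=3, I/O yield, promote→Q0. Q0=[P1] Q1=[P2,P3] Q2=[]
t=23-25: P1@Q0 runs 2, rem=1, I/O yield, promote→Q0. Q0=[P1] Q1=[P2,P3] Q2=[]
t=25-26: P1@Q0 runs 1, rem=0, completes. Q0=[] Q1=[P2,P3] Q2=[]
t=26-31: P2@Q1 runs 5, rem=3, quantum used, demote→Q2. Q0=[] Q1=[P3] Q2=[P2]
t=31-36: P3@Q1 runs 5, rem=6, quantum used, demote→Q2. Q0=[] Q1=[] Q2=[P2,P3]
t=36-39: P2@Q2 runs 3, rem=0, completes. Q0=[] Q1=[] Q2=[P3]
t=39-45: P3@Q2 runs 6, rem=0, completes. Q0=[] Q1=[] Q2=[]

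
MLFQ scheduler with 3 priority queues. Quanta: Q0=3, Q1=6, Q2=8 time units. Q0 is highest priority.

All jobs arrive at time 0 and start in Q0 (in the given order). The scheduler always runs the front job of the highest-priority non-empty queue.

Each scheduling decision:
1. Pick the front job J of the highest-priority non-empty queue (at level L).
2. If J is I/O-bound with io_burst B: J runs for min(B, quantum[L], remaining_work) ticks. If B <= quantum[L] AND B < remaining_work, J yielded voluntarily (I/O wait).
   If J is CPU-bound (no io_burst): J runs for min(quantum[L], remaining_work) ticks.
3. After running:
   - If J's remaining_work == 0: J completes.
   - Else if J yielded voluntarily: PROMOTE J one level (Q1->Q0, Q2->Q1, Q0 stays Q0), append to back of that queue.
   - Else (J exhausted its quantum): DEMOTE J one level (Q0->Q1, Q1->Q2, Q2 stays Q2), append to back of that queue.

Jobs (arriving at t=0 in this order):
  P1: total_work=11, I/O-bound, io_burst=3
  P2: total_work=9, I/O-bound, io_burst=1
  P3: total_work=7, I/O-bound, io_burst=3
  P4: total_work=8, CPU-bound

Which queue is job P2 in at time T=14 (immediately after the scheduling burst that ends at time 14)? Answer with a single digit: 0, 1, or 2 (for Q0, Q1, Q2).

t=0-3: P1@Q0 runs 3, rem=8, I/O yield, promote→Q0. Q0=[P2,P3,P4,P1] Q1=[] Q2=[]
t=3-4: P2@Q0 runs 1, rem=8, I/O yield, promote→Q0. Q0=[P3,P4,P1,P2] Q1=[] Q2=[]
t=4-7: P3@Q0 runs 3, rem=4, I/O yield, promote→Q0. Q0=[P4,P1,P2,P3] Q1=[] Q2=[]
t=7-10: P4@Q0 runs 3, rem=5, quantum used, demote→Q1. Q0=[P1,P2,P3] Q1=[P4] Q2=[]
t=10-13: P1@Q0 runs 3, rem=5, I/O yield, promote→Q0. Q0=[P2,P3,P1] Q1=[P4] Q2=[]
t=13-14: P2@Q0 runs 1, rem=7, I/O yield, promote→Q0. Q0=[P3,P1,P2] Q1=[P4] Q2=[]
t=14-17: P3@Q0 runs 3, rem=1, I/O yield, promote→Q0. Q0=[P1,P2,P3] Q1=[P4] Q2=[]
t=17-20: P1@Q0 runs 3, rem=2, I/O yield, promote→Q0. Q0=[P2,P3,P1] Q1=[P4] Q2=[]
t=20-21: P2@Q0 runs 1, rem=6, I/O yield, promote→Q0. Q0=[P3,P1,P2] Q1=[P4] Q2=[]
t=21-22: P3@Q0 runs 1, rem=0, completes. Q0=[P1,P2] Q1=[P4] Q2=[]
t=22-24: P1@Q0 runs 2, rem=0, completes. Q0=[P2] Q1=[P4] Q2=[]
t=24-25: P2@Q0 runs 1, rem=5, I/O yield, promote→Q0. Q0=[P2] Q1=[P4] Q2=[]
t=25-26: P2@Q0 runs 1, rem=4, I/O yield, promote→Q0. Q0=[P2] Q1=[P4] Q2=[]
t=26-27: P2@Q0 runs 1, rem=3, I/O yield, promote→Q0. Q0=[P2] Q1=[P4] Q2=[]
t=27-28: P2@Q0 runs 1, rem=2, I/O yield, promote→Q0. Q0=[P2] Q1=[P4] Q2=[]
t=28-29: P2@Q0 runs 1, rem=1, I/O yield, promote→Q0. Q0=[P2] Q1=[P4] Q2=[]
t=29-30: P2@Q0 runs 1, rem=0, completes. Q0=[] Q1=[P4] Q2=[]
t=30-35: P4@Q1 runs 5, rem=0, completes. Q0=[] Q1=[] Q2=[]

Answer: 0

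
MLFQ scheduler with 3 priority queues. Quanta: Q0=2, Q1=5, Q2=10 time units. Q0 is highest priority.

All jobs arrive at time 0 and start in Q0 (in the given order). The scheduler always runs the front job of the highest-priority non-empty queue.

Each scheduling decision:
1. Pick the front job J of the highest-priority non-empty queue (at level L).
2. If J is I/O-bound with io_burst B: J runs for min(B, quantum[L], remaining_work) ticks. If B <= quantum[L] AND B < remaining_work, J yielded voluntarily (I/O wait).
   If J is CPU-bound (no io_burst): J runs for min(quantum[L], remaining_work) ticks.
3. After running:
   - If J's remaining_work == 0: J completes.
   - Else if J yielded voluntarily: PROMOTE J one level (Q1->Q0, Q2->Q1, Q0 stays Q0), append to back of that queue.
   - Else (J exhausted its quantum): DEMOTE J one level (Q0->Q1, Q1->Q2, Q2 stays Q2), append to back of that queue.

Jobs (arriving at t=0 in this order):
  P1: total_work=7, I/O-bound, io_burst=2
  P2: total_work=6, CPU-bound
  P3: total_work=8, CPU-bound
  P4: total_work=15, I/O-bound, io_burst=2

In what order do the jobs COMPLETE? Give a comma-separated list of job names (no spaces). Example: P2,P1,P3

t=0-2: P1@Q0 runs 2, rem=5, I/O yield, promote→Q0. Q0=[P2,P3,P4,P1] Q1=[] Q2=[]
t=2-4: P2@Q0 runs 2, rem=4, quantum used, demote→Q1. Q0=[P3,P4,P1] Q1=[P2] Q2=[]
t=4-6: P3@Q0 runs 2, rem=6, quantum used, demote→Q1. Q0=[P4,P1] Q1=[P2,P3] Q2=[]
t=6-8: P4@Q0 runs 2, rem=13, I/O yield, promote→Q0. Q0=[P1,P4] Q1=[P2,P3] Q2=[]
t=8-10: P1@Q0 runs 2, rem=3, I/O yield, promote→Q0. Q0=[P4,P1] Q1=[P2,P3] Q2=[]
t=10-12: P4@Q0 runs 2, rem=11, I/O yield, promote→Q0. Q0=[P1,P4] Q1=[P2,P3] Q2=[]
t=12-14: P1@Q0 runs 2, rem=1, I/O yield, promote→Q0. Q0=[P4,P1] Q1=[P2,P3] Q2=[]
t=14-16: P4@Q0 runs 2, rem=9, I/O yield, promote→Q0. Q0=[P1,P4] Q1=[P2,P3] Q2=[]
t=16-17: P1@Q0 runs 1, rem=0, completes. Q0=[P4] Q1=[P2,P3] Q2=[]
t=17-19: P4@Q0 runs 2, rem=7, I/O yield, promote→Q0. Q0=[P4] Q1=[P2,P3] Q2=[]
t=19-21: P4@Q0 runs 2, rem=5, I/O yield, promote→Q0. Q0=[P4] Q1=[P2,P3] Q2=[]
t=21-23: P4@Q0 runs 2, rem=3, I/O yield, promote→Q0. Q0=[P4] Q1=[P2,P3] Q2=[]
t=23-25: P4@Q0 runs 2, rem=1, I/O yield, promote→Q0. Q0=[P4] Q1=[P2,P3] Q2=[]
t=25-26: P4@Q0 runs 1, rem=0, completes. Q0=[] Q1=[P2,P3] Q2=[]
t=26-30: P2@Q1 runs 4, rem=0, completes. Q0=[] Q1=[P3] Q2=[]
t=30-35: P3@Q1 runs 5, rem=1, quantum used, demote→Q2. Q0=[] Q1=[] Q2=[P3]
t=35-36: P3@Q2 runs 1, rem=0, completes. Q0=[] Q1=[] Q2=[]

Answer: P1,P4,P2,P3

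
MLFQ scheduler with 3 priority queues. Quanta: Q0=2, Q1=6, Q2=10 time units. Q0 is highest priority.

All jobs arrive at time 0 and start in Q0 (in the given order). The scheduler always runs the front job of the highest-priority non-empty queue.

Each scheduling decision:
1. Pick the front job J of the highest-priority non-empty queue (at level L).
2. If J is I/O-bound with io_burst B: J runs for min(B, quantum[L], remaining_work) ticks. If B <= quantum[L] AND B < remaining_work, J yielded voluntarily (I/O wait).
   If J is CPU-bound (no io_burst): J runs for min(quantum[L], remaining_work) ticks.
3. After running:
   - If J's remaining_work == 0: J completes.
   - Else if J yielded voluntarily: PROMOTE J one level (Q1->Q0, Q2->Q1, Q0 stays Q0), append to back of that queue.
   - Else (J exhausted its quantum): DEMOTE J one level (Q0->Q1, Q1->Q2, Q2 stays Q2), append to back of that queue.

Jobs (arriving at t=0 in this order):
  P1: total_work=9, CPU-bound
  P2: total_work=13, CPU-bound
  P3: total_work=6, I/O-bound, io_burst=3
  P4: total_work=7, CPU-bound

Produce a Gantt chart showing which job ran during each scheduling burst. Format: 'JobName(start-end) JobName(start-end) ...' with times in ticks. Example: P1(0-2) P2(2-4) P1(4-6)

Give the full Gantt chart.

t=0-2: P1@Q0 runs 2, rem=7, quantum used, demote→Q1. Q0=[P2,P3,P4] Q1=[P1] Q2=[]
t=2-4: P2@Q0 runs 2, rem=11, quantum used, demote→Q1. Q0=[P3,P4] Q1=[P1,P2] Q2=[]
t=4-6: P3@Q0 runs 2, rem=4, quantum used, demote→Q1. Q0=[P4] Q1=[P1,P2,P3] Q2=[]
t=6-8: P4@Q0 runs 2, rem=5, quantum used, demote→Q1. Q0=[] Q1=[P1,P2,P3,P4] Q2=[]
t=8-14: P1@Q1 runs 6, rem=1, quantum used, demote→Q2. Q0=[] Q1=[P2,P3,P4] Q2=[P1]
t=14-20: P2@Q1 runs 6, rem=5, quantum used, demote→Q2. Q0=[] Q1=[P3,P4] Q2=[P1,P2]
t=20-23: P3@Q1 runs 3, rem=1, I/O yield, promote→Q0. Q0=[P3] Q1=[P4] Q2=[P1,P2]
t=23-24: P3@Q0 runs 1, rem=0, completes. Q0=[] Q1=[P4] Q2=[P1,P2]
t=24-29: P4@Q1 runs 5, rem=0, completes. Q0=[] Q1=[] Q2=[P1,P2]
t=29-30: P1@Q2 runs 1, rem=0, completes. Q0=[] Q1=[] Q2=[P2]
t=30-35: P2@Q2 runs 5, rem=0, completes. Q0=[] Q1=[] Q2=[]

Answer: P1(0-2) P2(2-4) P3(4-6) P4(6-8) P1(8-14) P2(14-20) P3(20-23) P3(23-24) P4(24-29) P1(29-30) P2(30-35)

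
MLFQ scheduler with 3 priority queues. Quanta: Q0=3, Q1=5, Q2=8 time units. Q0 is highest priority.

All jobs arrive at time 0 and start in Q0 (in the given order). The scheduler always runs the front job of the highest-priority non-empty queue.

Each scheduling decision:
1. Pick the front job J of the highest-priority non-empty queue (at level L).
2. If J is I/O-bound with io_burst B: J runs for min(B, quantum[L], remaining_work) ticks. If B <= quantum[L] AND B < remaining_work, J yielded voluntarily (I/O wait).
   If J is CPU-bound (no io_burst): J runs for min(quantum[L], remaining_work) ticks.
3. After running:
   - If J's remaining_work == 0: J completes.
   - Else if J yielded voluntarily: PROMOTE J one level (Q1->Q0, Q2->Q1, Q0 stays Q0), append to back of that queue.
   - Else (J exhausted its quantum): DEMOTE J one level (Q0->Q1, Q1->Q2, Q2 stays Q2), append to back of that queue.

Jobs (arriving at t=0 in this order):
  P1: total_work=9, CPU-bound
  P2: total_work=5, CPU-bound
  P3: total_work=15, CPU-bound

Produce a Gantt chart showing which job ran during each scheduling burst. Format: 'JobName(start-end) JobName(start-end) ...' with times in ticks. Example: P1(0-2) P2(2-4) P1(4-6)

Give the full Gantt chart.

t=0-3: P1@Q0 runs 3, rem=6, quantum used, demote→Q1. Q0=[P2,P3] Q1=[P1] Q2=[]
t=3-6: P2@Q0 runs 3, rem=2, quantum used, demote→Q1. Q0=[P3] Q1=[P1,P2] Q2=[]
t=6-9: P3@Q0 runs 3, rem=12, quantum used, demote→Q1. Q0=[] Q1=[P1,P2,P3] Q2=[]
t=9-14: P1@Q1 runs 5, rem=1, quantum used, demote→Q2. Q0=[] Q1=[P2,P3] Q2=[P1]
t=14-16: P2@Q1 runs 2, rem=0, completes. Q0=[] Q1=[P3] Q2=[P1]
t=16-21: P3@Q1 runs 5, rem=7, quantum used, demote→Q2. Q0=[] Q1=[] Q2=[P1,P3]
t=21-22: P1@Q2 runs 1, rem=0, completes. Q0=[] Q1=[] Q2=[P3]
t=22-29: P3@Q2 runs 7, rem=0, completes. Q0=[] Q1=[] Q2=[]

Answer: P1(0-3) P2(3-6) P3(6-9) P1(9-14) P2(14-16) P3(16-21) P1(21-22) P3(22-29)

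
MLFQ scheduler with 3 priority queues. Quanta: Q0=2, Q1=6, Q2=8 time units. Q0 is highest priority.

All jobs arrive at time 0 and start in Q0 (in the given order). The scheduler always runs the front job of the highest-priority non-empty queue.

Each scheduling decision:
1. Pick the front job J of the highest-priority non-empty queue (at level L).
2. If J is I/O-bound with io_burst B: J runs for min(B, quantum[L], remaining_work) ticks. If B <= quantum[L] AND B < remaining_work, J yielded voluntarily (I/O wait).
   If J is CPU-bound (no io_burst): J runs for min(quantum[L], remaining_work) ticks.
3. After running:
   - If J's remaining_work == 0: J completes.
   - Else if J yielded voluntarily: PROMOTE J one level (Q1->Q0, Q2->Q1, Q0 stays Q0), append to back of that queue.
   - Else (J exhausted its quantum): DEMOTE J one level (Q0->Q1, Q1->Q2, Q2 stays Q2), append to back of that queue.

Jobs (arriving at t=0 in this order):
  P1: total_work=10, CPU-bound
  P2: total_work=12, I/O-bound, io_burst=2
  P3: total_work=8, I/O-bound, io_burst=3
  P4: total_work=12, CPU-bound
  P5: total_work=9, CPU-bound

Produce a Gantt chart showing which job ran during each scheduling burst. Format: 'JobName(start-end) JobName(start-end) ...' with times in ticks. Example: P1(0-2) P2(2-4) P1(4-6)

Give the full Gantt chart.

Answer: P1(0-2) P2(2-4) P3(4-6) P4(6-8) P5(8-10) P2(10-12) P2(12-14) P2(14-16) P2(16-18) P2(18-20) P1(20-26) P3(26-29) P3(29-31) P4(31-37) P5(37-43) P3(43-44) P1(44-46) P4(46-50) P5(50-51)

Derivation:
t=0-2: P1@Q0 runs 2, rem=8, quantum used, demote→Q1. Q0=[P2,P3,P4,P5] Q1=[P1] Q2=[]
t=2-4: P2@Q0 runs 2, rem=10, I/O yield, promote→Q0. Q0=[P3,P4,P5,P2] Q1=[P1] Q2=[]
t=4-6: P3@Q0 runs 2, rem=6, quantum used, demote→Q1. Q0=[P4,P5,P2] Q1=[P1,P3] Q2=[]
t=6-8: P4@Q0 runs 2, rem=10, quantum used, demote→Q1. Q0=[P5,P2] Q1=[P1,P3,P4] Q2=[]
t=8-10: P5@Q0 runs 2, rem=7, quantum used, demote→Q1. Q0=[P2] Q1=[P1,P3,P4,P5] Q2=[]
t=10-12: P2@Q0 runs 2, rem=8, I/O yield, promote→Q0. Q0=[P2] Q1=[P1,P3,P4,P5] Q2=[]
t=12-14: P2@Q0 runs 2, rem=6, I/O yield, promote→Q0. Q0=[P2] Q1=[P1,P3,P4,P5] Q2=[]
t=14-16: P2@Q0 runs 2, rem=4, I/O yield, promote→Q0. Q0=[P2] Q1=[P1,P3,P4,P5] Q2=[]
t=16-18: P2@Q0 runs 2, rem=2, I/O yield, promote→Q0. Q0=[P2] Q1=[P1,P3,P4,P5] Q2=[]
t=18-20: P2@Q0 runs 2, rem=0, completes. Q0=[] Q1=[P1,P3,P4,P5] Q2=[]
t=20-26: P1@Q1 runs 6, rem=2, quantum used, demote→Q2. Q0=[] Q1=[P3,P4,P5] Q2=[P1]
t=26-29: P3@Q1 runs 3, rem=3, I/O yield, promote→Q0. Q0=[P3] Q1=[P4,P5] Q2=[P1]
t=29-31: P3@Q0 runs 2, rem=1, quantum used, demote→Q1. Q0=[] Q1=[P4,P5,P3] Q2=[P1]
t=31-37: P4@Q1 runs 6, rem=4, quantum used, demote→Q2. Q0=[] Q1=[P5,P3] Q2=[P1,P4]
t=37-43: P5@Q1 runs 6, rem=1, quantum used, demote→Q2. Q0=[] Q1=[P3] Q2=[P1,P4,P5]
t=43-44: P3@Q1 runs 1, rem=0, completes. Q0=[] Q1=[] Q2=[P1,P4,P5]
t=44-46: P1@Q2 runs 2, rem=0, completes. Q0=[] Q1=[] Q2=[P4,P5]
t=46-50: P4@Q2 runs 4, rem=0, completes. Q0=[] Q1=[] Q2=[P5]
t=50-51: P5@Q2 runs 1, rem=0, completes. Q0=[] Q1=[] Q2=[]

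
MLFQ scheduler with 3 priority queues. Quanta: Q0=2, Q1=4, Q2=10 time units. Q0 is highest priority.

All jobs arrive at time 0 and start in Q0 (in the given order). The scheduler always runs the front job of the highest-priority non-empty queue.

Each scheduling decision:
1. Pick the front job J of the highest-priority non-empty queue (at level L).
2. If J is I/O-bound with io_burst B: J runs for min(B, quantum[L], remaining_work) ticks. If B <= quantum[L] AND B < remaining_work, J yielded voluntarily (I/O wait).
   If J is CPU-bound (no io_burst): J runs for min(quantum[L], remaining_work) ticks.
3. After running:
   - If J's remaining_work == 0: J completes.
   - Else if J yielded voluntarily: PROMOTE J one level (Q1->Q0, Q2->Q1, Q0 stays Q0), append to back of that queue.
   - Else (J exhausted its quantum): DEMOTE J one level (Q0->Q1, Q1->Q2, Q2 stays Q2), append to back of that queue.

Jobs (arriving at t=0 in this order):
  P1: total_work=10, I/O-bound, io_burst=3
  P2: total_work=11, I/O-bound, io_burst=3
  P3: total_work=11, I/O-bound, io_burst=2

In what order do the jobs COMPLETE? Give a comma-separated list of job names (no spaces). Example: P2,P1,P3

Answer: P3,P1,P2

Derivation:
t=0-2: P1@Q0 runs 2, rem=8, quantum used, demote→Q1. Q0=[P2,P3] Q1=[P1] Q2=[]
t=2-4: P2@Q0 runs 2, rem=9, quantum used, demote→Q1. Q0=[P3] Q1=[P1,P2] Q2=[]
t=4-6: P3@Q0 runs 2, rem=9, I/O yield, promote→Q0. Q0=[P3] Q1=[P1,P2] Q2=[]
t=6-8: P3@Q0 runs 2, rem=7, I/O yield, promote→Q0. Q0=[P3] Q1=[P1,P2] Q2=[]
t=8-10: P3@Q0 runs 2, rem=5, I/O yield, promote→Q0. Q0=[P3] Q1=[P1,P2] Q2=[]
t=10-12: P3@Q0 runs 2, rem=3, I/O yield, promote→Q0. Q0=[P3] Q1=[P1,P2] Q2=[]
t=12-14: P3@Q0 runs 2, rem=1, I/O yield, promote→Q0. Q0=[P3] Q1=[P1,P2] Q2=[]
t=14-15: P3@Q0 runs 1, rem=0, completes. Q0=[] Q1=[P1,P2] Q2=[]
t=15-18: P1@Q1 runs 3, rem=5, I/O yield, promote→Q0. Q0=[P1] Q1=[P2] Q2=[]
t=18-20: P1@Q0 runs 2, rem=3, quantum used, demote→Q1. Q0=[] Q1=[P2,P1] Q2=[]
t=20-23: P2@Q1 runs 3, rem=6, I/O yield, promote→Q0. Q0=[P2] Q1=[P1] Q2=[]
t=23-25: P2@Q0 runs 2, rem=4, quantum used, demote→Q1. Q0=[] Q1=[P1,P2] Q2=[]
t=25-28: P1@Q1 runs 3, rem=0, completes. Q0=[] Q1=[P2] Q2=[]
t=28-31: P2@Q1 runs 3, rem=1, I/O yield, promote→Q0. Q0=[P2] Q1=[] Q2=[]
t=31-32: P2@Q0 runs 1, rem=0, completes. Q0=[] Q1=[] Q2=[]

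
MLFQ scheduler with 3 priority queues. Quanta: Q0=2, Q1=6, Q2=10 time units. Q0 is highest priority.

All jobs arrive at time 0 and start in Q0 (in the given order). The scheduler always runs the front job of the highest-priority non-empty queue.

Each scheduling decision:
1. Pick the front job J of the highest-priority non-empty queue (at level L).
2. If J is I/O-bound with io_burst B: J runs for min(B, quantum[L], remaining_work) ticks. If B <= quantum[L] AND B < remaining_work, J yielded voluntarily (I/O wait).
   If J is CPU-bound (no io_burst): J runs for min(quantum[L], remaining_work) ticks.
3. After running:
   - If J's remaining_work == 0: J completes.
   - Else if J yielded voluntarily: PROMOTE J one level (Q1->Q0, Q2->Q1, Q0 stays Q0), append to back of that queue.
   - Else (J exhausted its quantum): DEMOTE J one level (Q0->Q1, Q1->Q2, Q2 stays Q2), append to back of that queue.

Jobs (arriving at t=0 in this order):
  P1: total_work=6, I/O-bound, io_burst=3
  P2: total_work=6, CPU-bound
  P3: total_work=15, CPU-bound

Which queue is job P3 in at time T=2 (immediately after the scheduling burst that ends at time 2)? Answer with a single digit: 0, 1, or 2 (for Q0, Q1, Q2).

Answer: 0

Derivation:
t=0-2: P1@Q0 runs 2, rem=4, quantum used, demote→Q1. Q0=[P2,P3] Q1=[P1] Q2=[]
t=2-4: P2@Q0 runs 2, rem=4, quantum used, demote→Q1. Q0=[P3] Q1=[P1,P2] Q2=[]
t=4-6: P3@Q0 runs 2, rem=13, quantum used, demote→Q1. Q0=[] Q1=[P1,P2,P3] Q2=[]
t=6-9: P1@Q1 runs 3, rem=1, I/O yield, promote→Q0. Q0=[P1] Q1=[P2,P3] Q2=[]
t=9-10: P1@Q0 runs 1, rem=0, completes. Q0=[] Q1=[P2,P3] Q2=[]
t=10-14: P2@Q1 runs 4, rem=0, completes. Q0=[] Q1=[P3] Q2=[]
t=14-20: P3@Q1 runs 6, rem=7, quantum used, demote→Q2. Q0=[] Q1=[] Q2=[P3]
t=20-27: P3@Q2 runs 7, rem=0, completes. Q0=[] Q1=[] Q2=[]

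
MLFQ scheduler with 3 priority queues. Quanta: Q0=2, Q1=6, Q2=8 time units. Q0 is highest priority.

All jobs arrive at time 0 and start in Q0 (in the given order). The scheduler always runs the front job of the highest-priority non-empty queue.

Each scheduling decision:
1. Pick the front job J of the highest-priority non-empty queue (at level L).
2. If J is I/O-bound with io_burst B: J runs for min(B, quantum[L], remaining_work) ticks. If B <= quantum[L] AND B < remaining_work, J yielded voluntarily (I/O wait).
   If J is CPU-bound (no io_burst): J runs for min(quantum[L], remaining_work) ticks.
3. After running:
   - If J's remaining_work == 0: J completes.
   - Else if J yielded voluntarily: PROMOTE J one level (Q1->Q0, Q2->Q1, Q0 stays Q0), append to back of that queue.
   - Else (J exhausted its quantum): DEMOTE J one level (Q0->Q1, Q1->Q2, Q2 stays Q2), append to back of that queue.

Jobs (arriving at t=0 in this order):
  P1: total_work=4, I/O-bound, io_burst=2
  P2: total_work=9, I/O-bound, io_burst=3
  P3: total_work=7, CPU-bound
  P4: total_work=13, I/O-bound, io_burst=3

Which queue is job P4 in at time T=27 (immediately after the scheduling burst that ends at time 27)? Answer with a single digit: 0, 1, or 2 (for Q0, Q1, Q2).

Answer: 1

Derivation:
t=0-2: P1@Q0 runs 2, rem=2, I/O yield, promote→Q0. Q0=[P2,P3,P4,P1] Q1=[] Q2=[]
t=2-4: P2@Q0 runs 2, rem=7, quantum used, demote→Q1. Q0=[P3,P4,P1] Q1=[P2] Q2=[]
t=4-6: P3@Q0 runs 2, rem=5, quantum used, demote→Q1. Q0=[P4,P1] Q1=[P2,P3] Q2=[]
t=6-8: P4@Q0 runs 2, rem=11, quantum used, demote→Q1. Q0=[P1] Q1=[P2,P3,P4] Q2=[]
t=8-10: P1@Q0 runs 2, rem=0, completes. Q0=[] Q1=[P2,P3,P4] Q2=[]
t=10-13: P2@Q1 runs 3, rem=4, I/O yield, promote→Q0. Q0=[P2] Q1=[P3,P4] Q2=[]
t=13-15: P2@Q0 runs 2, rem=2, quantum used, demote→Q1. Q0=[] Q1=[P3,P4,P2] Q2=[]
t=15-20: P3@Q1 runs 5, rem=0, completes. Q0=[] Q1=[P4,P2] Q2=[]
t=20-23: P4@Q1 runs 3, rem=8, I/O yield, promote→Q0. Q0=[P4] Q1=[P2] Q2=[]
t=23-25: P4@Q0 runs 2, rem=6, quantum used, demote→Q1. Q0=[] Q1=[P2,P4] Q2=[]
t=25-27: P2@Q1 runs 2, rem=0, completes. Q0=[] Q1=[P4] Q2=[]
t=27-30: P4@Q1 runs 3, rem=3, I/O yield, promote→Q0. Q0=[P4] Q1=[] Q2=[]
t=30-32: P4@Q0 runs 2, rem=1, quantum used, demote→Q1. Q0=[] Q1=[P4] Q2=[]
t=32-33: P4@Q1 runs 1, rem=0, completes. Q0=[] Q1=[] Q2=[]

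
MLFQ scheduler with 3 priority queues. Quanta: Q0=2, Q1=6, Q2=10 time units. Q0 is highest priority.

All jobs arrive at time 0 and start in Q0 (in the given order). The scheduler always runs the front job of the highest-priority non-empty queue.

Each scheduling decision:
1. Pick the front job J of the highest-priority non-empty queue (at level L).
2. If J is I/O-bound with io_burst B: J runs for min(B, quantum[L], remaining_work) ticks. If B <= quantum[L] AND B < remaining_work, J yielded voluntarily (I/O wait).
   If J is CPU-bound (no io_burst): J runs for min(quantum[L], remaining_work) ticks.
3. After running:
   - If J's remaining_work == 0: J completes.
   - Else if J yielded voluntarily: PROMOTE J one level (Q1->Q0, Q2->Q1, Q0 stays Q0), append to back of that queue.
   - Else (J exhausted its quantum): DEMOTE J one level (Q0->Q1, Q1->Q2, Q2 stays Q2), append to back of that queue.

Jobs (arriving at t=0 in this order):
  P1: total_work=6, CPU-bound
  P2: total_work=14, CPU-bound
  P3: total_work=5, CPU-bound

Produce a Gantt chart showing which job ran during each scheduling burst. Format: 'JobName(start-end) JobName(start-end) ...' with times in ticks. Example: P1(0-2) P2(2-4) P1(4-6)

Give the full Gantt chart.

Answer: P1(0-2) P2(2-4) P3(4-6) P1(6-10) P2(10-16) P3(16-19) P2(19-25)

Derivation:
t=0-2: P1@Q0 runs 2, rem=4, quantum used, demote→Q1. Q0=[P2,P3] Q1=[P1] Q2=[]
t=2-4: P2@Q0 runs 2, rem=12, quantum used, demote→Q1. Q0=[P3] Q1=[P1,P2] Q2=[]
t=4-6: P3@Q0 runs 2, rem=3, quantum used, demote→Q1. Q0=[] Q1=[P1,P2,P3] Q2=[]
t=6-10: P1@Q1 runs 4, rem=0, completes. Q0=[] Q1=[P2,P3] Q2=[]
t=10-16: P2@Q1 runs 6, rem=6, quantum used, demote→Q2. Q0=[] Q1=[P3] Q2=[P2]
t=16-19: P3@Q1 runs 3, rem=0, completes. Q0=[] Q1=[] Q2=[P2]
t=19-25: P2@Q2 runs 6, rem=0, completes. Q0=[] Q1=[] Q2=[]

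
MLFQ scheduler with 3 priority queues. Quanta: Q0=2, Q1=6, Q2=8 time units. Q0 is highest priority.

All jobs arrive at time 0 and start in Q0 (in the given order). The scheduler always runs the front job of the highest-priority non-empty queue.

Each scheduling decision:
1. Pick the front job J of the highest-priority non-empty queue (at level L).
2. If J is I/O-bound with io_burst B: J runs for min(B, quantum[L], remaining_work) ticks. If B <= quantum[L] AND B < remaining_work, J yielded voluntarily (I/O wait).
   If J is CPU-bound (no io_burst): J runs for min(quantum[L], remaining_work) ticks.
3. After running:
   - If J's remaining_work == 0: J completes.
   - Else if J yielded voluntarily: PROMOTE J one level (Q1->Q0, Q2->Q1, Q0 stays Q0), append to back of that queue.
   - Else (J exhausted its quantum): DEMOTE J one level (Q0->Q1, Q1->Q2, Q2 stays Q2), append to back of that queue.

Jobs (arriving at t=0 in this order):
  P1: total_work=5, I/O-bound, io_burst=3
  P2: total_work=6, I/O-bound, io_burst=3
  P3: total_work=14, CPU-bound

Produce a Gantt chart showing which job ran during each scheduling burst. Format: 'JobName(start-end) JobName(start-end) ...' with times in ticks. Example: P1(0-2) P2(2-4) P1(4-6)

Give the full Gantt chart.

Answer: P1(0-2) P2(2-4) P3(4-6) P1(6-9) P2(9-12) P2(12-13) P3(13-19) P3(19-25)

Derivation:
t=0-2: P1@Q0 runs 2, rem=3, quantum used, demote→Q1. Q0=[P2,P3] Q1=[P1] Q2=[]
t=2-4: P2@Q0 runs 2, rem=4, quantum used, demote→Q1. Q0=[P3] Q1=[P1,P2] Q2=[]
t=4-6: P3@Q0 runs 2, rem=12, quantum used, demote→Q1. Q0=[] Q1=[P1,P2,P3] Q2=[]
t=6-9: P1@Q1 runs 3, rem=0, completes. Q0=[] Q1=[P2,P3] Q2=[]
t=9-12: P2@Q1 runs 3, rem=1, I/O yield, promote→Q0. Q0=[P2] Q1=[P3] Q2=[]
t=12-13: P2@Q0 runs 1, rem=0, completes. Q0=[] Q1=[P3] Q2=[]
t=13-19: P3@Q1 runs 6, rem=6, quantum used, demote→Q2. Q0=[] Q1=[] Q2=[P3]
t=19-25: P3@Q2 runs 6, rem=0, completes. Q0=[] Q1=[] Q2=[]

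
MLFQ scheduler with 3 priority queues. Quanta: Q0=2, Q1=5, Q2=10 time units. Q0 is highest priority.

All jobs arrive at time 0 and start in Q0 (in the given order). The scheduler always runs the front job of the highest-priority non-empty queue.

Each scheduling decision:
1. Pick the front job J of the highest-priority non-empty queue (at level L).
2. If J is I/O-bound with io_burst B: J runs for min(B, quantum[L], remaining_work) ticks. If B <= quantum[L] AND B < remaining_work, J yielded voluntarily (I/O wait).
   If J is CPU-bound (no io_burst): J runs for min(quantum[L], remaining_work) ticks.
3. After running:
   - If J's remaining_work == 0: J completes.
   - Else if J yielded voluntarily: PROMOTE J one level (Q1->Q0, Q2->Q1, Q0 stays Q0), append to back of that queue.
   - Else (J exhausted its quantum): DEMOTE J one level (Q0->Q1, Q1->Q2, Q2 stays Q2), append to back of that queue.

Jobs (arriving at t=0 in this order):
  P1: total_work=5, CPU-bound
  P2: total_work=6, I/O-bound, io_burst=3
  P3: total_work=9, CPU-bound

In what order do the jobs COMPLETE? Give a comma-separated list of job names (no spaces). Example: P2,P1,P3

t=0-2: P1@Q0 runs 2, rem=3, quantum used, demote→Q1. Q0=[P2,P3] Q1=[P1] Q2=[]
t=2-4: P2@Q0 runs 2, rem=4, quantum used, demote→Q1. Q0=[P3] Q1=[P1,P2] Q2=[]
t=4-6: P3@Q0 runs 2, rem=7, quantum used, demote→Q1. Q0=[] Q1=[P1,P2,P3] Q2=[]
t=6-9: P1@Q1 runs 3, rem=0, completes. Q0=[] Q1=[P2,P3] Q2=[]
t=9-12: P2@Q1 runs 3, rem=1, I/O yield, promote→Q0. Q0=[P2] Q1=[P3] Q2=[]
t=12-13: P2@Q0 runs 1, rem=0, completes. Q0=[] Q1=[P3] Q2=[]
t=13-18: P3@Q1 runs 5, rem=2, quantum used, demote→Q2. Q0=[] Q1=[] Q2=[P3]
t=18-20: P3@Q2 runs 2, rem=0, completes. Q0=[] Q1=[] Q2=[]

Answer: P1,P2,P3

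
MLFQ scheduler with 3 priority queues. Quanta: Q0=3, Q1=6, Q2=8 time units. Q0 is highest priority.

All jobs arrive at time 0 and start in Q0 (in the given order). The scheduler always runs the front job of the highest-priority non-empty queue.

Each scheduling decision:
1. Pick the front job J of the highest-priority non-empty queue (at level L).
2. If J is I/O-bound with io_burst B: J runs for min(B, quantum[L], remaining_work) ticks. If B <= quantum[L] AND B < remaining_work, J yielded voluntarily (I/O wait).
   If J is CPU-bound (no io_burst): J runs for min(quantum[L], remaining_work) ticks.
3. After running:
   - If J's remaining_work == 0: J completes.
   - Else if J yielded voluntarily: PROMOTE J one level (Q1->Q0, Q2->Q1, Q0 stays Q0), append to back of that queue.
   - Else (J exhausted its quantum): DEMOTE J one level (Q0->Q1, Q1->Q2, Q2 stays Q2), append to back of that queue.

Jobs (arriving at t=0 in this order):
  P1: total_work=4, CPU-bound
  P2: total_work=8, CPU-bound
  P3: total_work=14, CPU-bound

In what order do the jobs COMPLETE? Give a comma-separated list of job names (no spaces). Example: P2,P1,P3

t=0-3: P1@Q0 runs 3, rem=1, quantum used, demote→Q1. Q0=[P2,P3] Q1=[P1] Q2=[]
t=3-6: P2@Q0 runs 3, rem=5, quantum used, demote→Q1. Q0=[P3] Q1=[P1,P2] Q2=[]
t=6-9: P3@Q0 runs 3, rem=11, quantum used, demote→Q1. Q0=[] Q1=[P1,P2,P3] Q2=[]
t=9-10: P1@Q1 runs 1, rem=0, completes. Q0=[] Q1=[P2,P3] Q2=[]
t=10-15: P2@Q1 runs 5, rem=0, completes. Q0=[] Q1=[P3] Q2=[]
t=15-21: P3@Q1 runs 6, rem=5, quantum used, demote→Q2. Q0=[] Q1=[] Q2=[P3]
t=21-26: P3@Q2 runs 5, rem=0, completes. Q0=[] Q1=[] Q2=[]

Answer: P1,P2,P3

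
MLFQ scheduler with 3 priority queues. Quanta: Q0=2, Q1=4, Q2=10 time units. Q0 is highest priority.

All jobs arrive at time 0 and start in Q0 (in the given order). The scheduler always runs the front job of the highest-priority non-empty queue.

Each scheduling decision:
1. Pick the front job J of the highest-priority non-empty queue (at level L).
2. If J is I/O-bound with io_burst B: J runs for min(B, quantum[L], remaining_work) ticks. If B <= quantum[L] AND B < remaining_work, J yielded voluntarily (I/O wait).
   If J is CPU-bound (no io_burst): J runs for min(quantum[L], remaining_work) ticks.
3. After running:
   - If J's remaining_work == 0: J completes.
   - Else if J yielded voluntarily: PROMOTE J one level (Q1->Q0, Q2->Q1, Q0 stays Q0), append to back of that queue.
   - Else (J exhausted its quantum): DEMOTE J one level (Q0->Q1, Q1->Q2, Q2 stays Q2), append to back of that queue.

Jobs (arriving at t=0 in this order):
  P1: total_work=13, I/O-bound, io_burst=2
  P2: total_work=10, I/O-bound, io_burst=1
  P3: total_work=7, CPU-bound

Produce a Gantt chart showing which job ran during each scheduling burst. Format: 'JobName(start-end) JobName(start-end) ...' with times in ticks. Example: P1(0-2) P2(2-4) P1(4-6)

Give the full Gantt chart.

t=0-2: P1@Q0 runs 2, rem=11, I/O yield, promote→Q0. Q0=[P2,P3,P1] Q1=[] Q2=[]
t=2-3: P2@Q0 runs 1, rem=9, I/O yield, promote→Q0. Q0=[P3,P1,P2] Q1=[] Q2=[]
t=3-5: P3@Q0 runs 2, rem=5, quantum used, demote→Q1. Q0=[P1,P2] Q1=[P3] Q2=[]
t=5-7: P1@Q0 runs 2, rem=9, I/O yield, promote→Q0. Q0=[P2,P1] Q1=[P3] Q2=[]
t=7-8: P2@Q0 runs 1, rem=8, I/O yield, promote→Q0. Q0=[P1,P2] Q1=[P3] Q2=[]
t=8-10: P1@Q0 runs 2, rem=7, I/O yield, promote→Q0. Q0=[P2,P1] Q1=[P3] Q2=[]
t=10-11: P2@Q0 runs 1, rem=7, I/O yield, promote→Q0. Q0=[P1,P2] Q1=[P3] Q2=[]
t=11-13: P1@Q0 runs 2, rem=5, I/O yield, promote→Q0. Q0=[P2,P1] Q1=[P3] Q2=[]
t=13-14: P2@Q0 runs 1, rem=6, I/O yield, promote→Q0. Q0=[P1,P2] Q1=[P3] Q2=[]
t=14-16: P1@Q0 runs 2, rem=3, I/O yield, promote→Q0. Q0=[P2,P1] Q1=[P3] Q2=[]
t=16-17: P2@Q0 runs 1, rem=5, I/O yield, promote→Q0. Q0=[P1,P2] Q1=[P3] Q2=[]
t=17-19: P1@Q0 runs 2, rem=1, I/O yield, promote→Q0. Q0=[P2,P1] Q1=[P3] Q2=[]
t=19-20: P2@Q0 runs 1, rem=4, I/O yield, promote→Q0. Q0=[P1,P2] Q1=[P3] Q2=[]
t=20-21: P1@Q0 runs 1, rem=0, completes. Q0=[P2] Q1=[P3] Q2=[]
t=21-22: P2@Q0 runs 1, rem=3, I/O yield, promote→Q0. Q0=[P2] Q1=[P3] Q2=[]
t=22-23: P2@Q0 runs 1, rem=2, I/O yield, promote→Q0. Q0=[P2] Q1=[P3] Q2=[]
t=23-24: P2@Q0 runs 1, rem=1, I/O yield, promote→Q0. Q0=[P2] Q1=[P3] Q2=[]
t=24-25: P2@Q0 runs 1, rem=0, completes. Q0=[] Q1=[P3] Q2=[]
t=25-29: P3@Q1 runs 4, rem=1, quantum used, demote→Q2. Q0=[] Q1=[] Q2=[P3]
t=29-30: P3@Q2 runs 1, rem=0, completes. Q0=[] Q1=[] Q2=[]

Answer: P1(0-2) P2(2-3) P3(3-5) P1(5-7) P2(7-8) P1(8-10) P2(10-11) P1(11-13) P2(13-14) P1(14-16) P2(16-17) P1(17-19) P2(19-20) P1(20-21) P2(21-22) P2(22-23) P2(23-24) P2(24-25) P3(25-29) P3(29-30)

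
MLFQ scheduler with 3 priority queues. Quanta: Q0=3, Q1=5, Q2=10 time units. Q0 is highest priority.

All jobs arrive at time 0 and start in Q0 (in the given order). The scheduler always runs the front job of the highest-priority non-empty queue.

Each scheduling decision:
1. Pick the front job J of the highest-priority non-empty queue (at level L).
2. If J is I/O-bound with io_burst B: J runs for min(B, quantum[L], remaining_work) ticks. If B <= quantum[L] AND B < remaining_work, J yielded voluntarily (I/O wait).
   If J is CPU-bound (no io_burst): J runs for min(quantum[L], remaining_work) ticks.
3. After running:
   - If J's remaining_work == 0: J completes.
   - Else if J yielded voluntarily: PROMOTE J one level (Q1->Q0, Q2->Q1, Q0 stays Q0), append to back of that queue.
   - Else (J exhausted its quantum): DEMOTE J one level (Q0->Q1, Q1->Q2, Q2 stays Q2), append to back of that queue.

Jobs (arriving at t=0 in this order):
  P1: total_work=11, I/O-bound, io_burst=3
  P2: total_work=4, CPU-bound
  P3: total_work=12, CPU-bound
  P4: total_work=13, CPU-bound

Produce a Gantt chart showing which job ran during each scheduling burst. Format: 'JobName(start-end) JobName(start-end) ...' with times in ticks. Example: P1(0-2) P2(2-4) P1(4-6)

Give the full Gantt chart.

t=0-3: P1@Q0 runs 3, rem=8, I/O yield, promote→Q0. Q0=[P2,P3,P4,P1] Q1=[] Q2=[]
t=3-6: P2@Q0 runs 3, rem=1, quantum used, demote→Q1. Q0=[P3,P4,P1] Q1=[P2] Q2=[]
t=6-9: P3@Q0 runs 3, rem=9, quantum used, demote→Q1. Q0=[P4,P1] Q1=[P2,P3] Q2=[]
t=9-12: P4@Q0 runs 3, rem=10, quantum used, demote→Q1. Q0=[P1] Q1=[P2,P3,P4] Q2=[]
t=12-15: P1@Q0 runs 3, rem=5, I/O yield, promote→Q0. Q0=[P1] Q1=[P2,P3,P4] Q2=[]
t=15-18: P1@Q0 runs 3, rem=2, I/O yield, promote→Q0. Q0=[P1] Q1=[P2,P3,P4] Q2=[]
t=18-20: P1@Q0 runs 2, rem=0, completes. Q0=[] Q1=[P2,P3,P4] Q2=[]
t=20-21: P2@Q1 runs 1, rem=0, completes. Q0=[] Q1=[P3,P4] Q2=[]
t=21-26: P3@Q1 runs 5, rem=4, quantum used, demote→Q2. Q0=[] Q1=[P4] Q2=[P3]
t=26-31: P4@Q1 runs 5, rem=5, quantum used, demote→Q2. Q0=[] Q1=[] Q2=[P3,P4]
t=31-35: P3@Q2 runs 4, rem=0, completes. Q0=[] Q1=[] Q2=[P4]
t=35-40: P4@Q2 runs 5, rem=0, completes. Q0=[] Q1=[] Q2=[]

Answer: P1(0-3) P2(3-6) P3(6-9) P4(9-12) P1(12-15) P1(15-18) P1(18-20) P2(20-21) P3(21-26) P4(26-31) P3(31-35) P4(35-40)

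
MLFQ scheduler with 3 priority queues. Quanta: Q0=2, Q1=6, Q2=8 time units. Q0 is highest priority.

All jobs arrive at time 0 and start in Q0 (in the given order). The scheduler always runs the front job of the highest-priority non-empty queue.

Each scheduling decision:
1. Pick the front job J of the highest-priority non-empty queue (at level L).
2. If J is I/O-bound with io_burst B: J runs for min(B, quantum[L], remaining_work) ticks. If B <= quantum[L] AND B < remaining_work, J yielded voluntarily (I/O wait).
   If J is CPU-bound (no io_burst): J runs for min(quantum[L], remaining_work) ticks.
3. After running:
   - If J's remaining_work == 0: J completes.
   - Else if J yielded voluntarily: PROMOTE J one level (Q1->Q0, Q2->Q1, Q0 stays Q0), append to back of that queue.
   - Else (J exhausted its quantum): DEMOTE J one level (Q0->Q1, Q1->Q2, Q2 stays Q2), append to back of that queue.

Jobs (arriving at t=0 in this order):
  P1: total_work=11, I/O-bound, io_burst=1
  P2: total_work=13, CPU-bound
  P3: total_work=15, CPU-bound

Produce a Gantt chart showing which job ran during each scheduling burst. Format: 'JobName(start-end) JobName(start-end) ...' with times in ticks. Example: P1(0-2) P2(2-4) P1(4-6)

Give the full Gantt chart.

t=0-1: P1@Q0 runs 1, rem=10, I/O yield, promote→Q0. Q0=[P2,P3,P1] Q1=[] Q2=[]
t=1-3: P2@Q0 runs 2, rem=11, quantum used, demote→Q1. Q0=[P3,P1] Q1=[P2] Q2=[]
t=3-5: P3@Q0 runs 2, rem=13, quantum used, demote→Q1. Q0=[P1] Q1=[P2,P3] Q2=[]
t=5-6: P1@Q0 runs 1, rem=9, I/O yield, promote→Q0. Q0=[P1] Q1=[P2,P3] Q2=[]
t=6-7: P1@Q0 runs 1, rem=8, I/O yield, promote→Q0. Q0=[P1] Q1=[P2,P3] Q2=[]
t=7-8: P1@Q0 runs 1, rem=7, I/O yield, promote→Q0. Q0=[P1] Q1=[P2,P3] Q2=[]
t=8-9: P1@Q0 runs 1, rem=6, I/O yield, promote→Q0. Q0=[P1] Q1=[P2,P3] Q2=[]
t=9-10: P1@Q0 runs 1, rem=5, I/O yield, promote→Q0. Q0=[P1] Q1=[P2,P3] Q2=[]
t=10-11: P1@Q0 runs 1, rem=4, I/O yield, promote→Q0. Q0=[P1] Q1=[P2,P3] Q2=[]
t=11-12: P1@Q0 runs 1, rem=3, I/O yield, promote→Q0. Q0=[P1] Q1=[P2,P3] Q2=[]
t=12-13: P1@Q0 runs 1, rem=2, I/O yield, promote→Q0. Q0=[P1] Q1=[P2,P3] Q2=[]
t=13-14: P1@Q0 runs 1, rem=1, I/O yield, promote→Q0. Q0=[P1] Q1=[P2,P3] Q2=[]
t=14-15: P1@Q0 runs 1, rem=0, completes. Q0=[] Q1=[P2,P3] Q2=[]
t=15-21: P2@Q1 runs 6, rem=5, quantum used, demote→Q2. Q0=[] Q1=[P3] Q2=[P2]
t=21-27: P3@Q1 runs 6, rem=7, quantum used, demote→Q2. Q0=[] Q1=[] Q2=[P2,P3]
t=27-32: P2@Q2 runs 5, rem=0, completes. Q0=[] Q1=[] Q2=[P3]
t=32-39: P3@Q2 runs 7, rem=0, completes. Q0=[] Q1=[] Q2=[]

Answer: P1(0-1) P2(1-3) P3(3-5) P1(5-6) P1(6-7) P1(7-8) P1(8-9) P1(9-10) P1(10-11) P1(11-12) P1(12-13) P1(13-14) P1(14-15) P2(15-21) P3(21-27) P2(27-32) P3(32-39)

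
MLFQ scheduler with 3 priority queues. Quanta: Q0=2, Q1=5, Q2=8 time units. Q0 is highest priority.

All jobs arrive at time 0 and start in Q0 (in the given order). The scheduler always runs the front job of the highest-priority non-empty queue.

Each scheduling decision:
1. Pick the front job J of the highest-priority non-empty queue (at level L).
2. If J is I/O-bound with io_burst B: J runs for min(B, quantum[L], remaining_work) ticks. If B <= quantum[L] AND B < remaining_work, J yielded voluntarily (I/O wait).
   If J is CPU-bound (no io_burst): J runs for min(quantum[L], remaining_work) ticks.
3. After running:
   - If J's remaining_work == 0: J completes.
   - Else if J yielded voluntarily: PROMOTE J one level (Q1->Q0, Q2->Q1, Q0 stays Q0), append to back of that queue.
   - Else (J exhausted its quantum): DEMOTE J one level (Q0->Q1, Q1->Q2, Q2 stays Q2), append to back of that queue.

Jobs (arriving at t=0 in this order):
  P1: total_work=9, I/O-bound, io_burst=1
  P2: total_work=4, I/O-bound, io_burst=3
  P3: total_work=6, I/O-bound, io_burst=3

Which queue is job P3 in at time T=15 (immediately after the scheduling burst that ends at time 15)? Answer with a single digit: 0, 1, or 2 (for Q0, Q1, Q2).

Answer: 1

Derivation:
t=0-1: P1@Q0 runs 1, rem=8, I/O yield, promote→Q0. Q0=[P2,P3,P1] Q1=[] Q2=[]
t=1-3: P2@Q0 runs 2, rem=2, quantum used, demote→Q1. Q0=[P3,P1] Q1=[P2] Q2=[]
t=3-5: P3@Q0 runs 2, rem=4, quantum used, demote→Q1. Q0=[P1] Q1=[P2,P3] Q2=[]
t=5-6: P1@Q0 runs 1, rem=7, I/O yield, promote→Q0. Q0=[P1] Q1=[P2,P3] Q2=[]
t=6-7: P1@Q0 runs 1, rem=6, I/O yield, promote→Q0. Q0=[P1] Q1=[P2,P3] Q2=[]
t=7-8: P1@Q0 runs 1, rem=5, I/O yield, promote→Q0. Q0=[P1] Q1=[P2,P3] Q2=[]
t=8-9: P1@Q0 runs 1, rem=4, I/O yield, promote→Q0. Q0=[P1] Q1=[P2,P3] Q2=[]
t=9-10: P1@Q0 runs 1, rem=3, I/O yield, promote→Q0. Q0=[P1] Q1=[P2,P3] Q2=[]
t=10-11: P1@Q0 runs 1, rem=2, I/O yield, promote→Q0. Q0=[P1] Q1=[P2,P3] Q2=[]
t=11-12: P1@Q0 runs 1, rem=1, I/O yield, promote→Q0. Q0=[P1] Q1=[P2,P3] Q2=[]
t=12-13: P1@Q0 runs 1, rem=0, completes. Q0=[] Q1=[P2,P3] Q2=[]
t=13-15: P2@Q1 runs 2, rem=0, completes. Q0=[] Q1=[P3] Q2=[]
t=15-18: P3@Q1 runs 3, rem=1, I/O yield, promote→Q0. Q0=[P3] Q1=[] Q2=[]
t=18-19: P3@Q0 runs 1, rem=0, completes. Q0=[] Q1=[] Q2=[]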